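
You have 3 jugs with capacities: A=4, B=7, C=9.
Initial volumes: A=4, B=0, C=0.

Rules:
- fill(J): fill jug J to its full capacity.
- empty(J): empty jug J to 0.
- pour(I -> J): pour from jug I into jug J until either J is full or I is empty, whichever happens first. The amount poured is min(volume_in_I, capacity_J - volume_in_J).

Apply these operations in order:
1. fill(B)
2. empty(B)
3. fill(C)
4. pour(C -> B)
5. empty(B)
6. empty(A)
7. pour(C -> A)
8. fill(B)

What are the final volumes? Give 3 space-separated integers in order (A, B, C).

Answer: 2 7 0

Derivation:
Step 1: fill(B) -> (A=4 B=7 C=0)
Step 2: empty(B) -> (A=4 B=0 C=0)
Step 3: fill(C) -> (A=4 B=0 C=9)
Step 4: pour(C -> B) -> (A=4 B=7 C=2)
Step 5: empty(B) -> (A=4 B=0 C=2)
Step 6: empty(A) -> (A=0 B=0 C=2)
Step 7: pour(C -> A) -> (A=2 B=0 C=0)
Step 8: fill(B) -> (A=2 B=7 C=0)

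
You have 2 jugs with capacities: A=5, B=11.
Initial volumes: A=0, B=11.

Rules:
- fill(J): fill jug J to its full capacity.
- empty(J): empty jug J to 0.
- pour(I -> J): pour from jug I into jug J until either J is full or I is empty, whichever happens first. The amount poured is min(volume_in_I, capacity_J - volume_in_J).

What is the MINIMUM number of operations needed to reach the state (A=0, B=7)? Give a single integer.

BFS from (A=0, B=11). One shortest path:
  1. pour(B -> A) -> (A=5 B=6)
  2. empty(A) -> (A=0 B=6)
  3. pour(B -> A) -> (A=5 B=1)
  4. empty(A) -> (A=0 B=1)
  5. pour(B -> A) -> (A=1 B=0)
  6. fill(B) -> (A=1 B=11)
  7. pour(B -> A) -> (A=5 B=7)
  8. empty(A) -> (A=0 B=7)
Reached target in 8 moves.

Answer: 8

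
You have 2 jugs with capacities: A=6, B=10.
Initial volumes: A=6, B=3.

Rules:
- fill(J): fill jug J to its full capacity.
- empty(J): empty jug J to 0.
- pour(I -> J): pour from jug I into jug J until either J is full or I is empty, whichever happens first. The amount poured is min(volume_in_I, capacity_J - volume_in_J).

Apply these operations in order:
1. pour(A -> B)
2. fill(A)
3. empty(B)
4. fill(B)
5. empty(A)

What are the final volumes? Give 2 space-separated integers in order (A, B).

Answer: 0 10

Derivation:
Step 1: pour(A -> B) -> (A=0 B=9)
Step 2: fill(A) -> (A=6 B=9)
Step 3: empty(B) -> (A=6 B=0)
Step 4: fill(B) -> (A=6 B=10)
Step 5: empty(A) -> (A=0 B=10)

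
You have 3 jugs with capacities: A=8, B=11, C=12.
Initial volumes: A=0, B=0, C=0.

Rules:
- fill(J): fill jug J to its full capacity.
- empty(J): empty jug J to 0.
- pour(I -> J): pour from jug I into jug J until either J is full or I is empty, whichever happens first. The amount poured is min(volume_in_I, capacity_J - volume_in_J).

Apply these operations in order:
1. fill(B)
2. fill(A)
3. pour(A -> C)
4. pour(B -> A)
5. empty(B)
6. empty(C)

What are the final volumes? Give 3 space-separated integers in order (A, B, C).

Step 1: fill(B) -> (A=0 B=11 C=0)
Step 2: fill(A) -> (A=8 B=11 C=0)
Step 3: pour(A -> C) -> (A=0 B=11 C=8)
Step 4: pour(B -> A) -> (A=8 B=3 C=8)
Step 5: empty(B) -> (A=8 B=0 C=8)
Step 6: empty(C) -> (A=8 B=0 C=0)

Answer: 8 0 0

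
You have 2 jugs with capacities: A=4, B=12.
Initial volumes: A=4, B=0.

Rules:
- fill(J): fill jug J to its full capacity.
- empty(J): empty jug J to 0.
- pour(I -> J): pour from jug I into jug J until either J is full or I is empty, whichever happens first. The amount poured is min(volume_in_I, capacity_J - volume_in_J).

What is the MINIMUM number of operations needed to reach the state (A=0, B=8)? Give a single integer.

BFS from (A=4, B=0). One shortest path:
  1. pour(A -> B) -> (A=0 B=4)
  2. fill(A) -> (A=4 B=4)
  3. pour(A -> B) -> (A=0 B=8)
Reached target in 3 moves.

Answer: 3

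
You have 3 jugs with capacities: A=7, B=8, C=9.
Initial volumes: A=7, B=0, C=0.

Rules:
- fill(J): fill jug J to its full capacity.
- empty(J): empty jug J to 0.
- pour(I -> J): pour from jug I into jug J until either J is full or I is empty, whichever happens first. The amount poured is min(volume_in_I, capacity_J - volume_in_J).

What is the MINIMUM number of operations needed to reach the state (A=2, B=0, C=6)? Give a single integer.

BFS from (A=7, B=0, C=0). One shortest path:
  1. fill(B) -> (A=7 B=8 C=0)
  2. pour(A -> C) -> (A=0 B=8 C=7)
  3. pour(B -> C) -> (A=0 B=6 C=9)
  4. pour(C -> A) -> (A=7 B=6 C=2)
  5. empty(A) -> (A=0 B=6 C=2)
  6. pour(C -> A) -> (A=2 B=6 C=0)
  7. pour(B -> C) -> (A=2 B=0 C=6)
Reached target in 7 moves.

Answer: 7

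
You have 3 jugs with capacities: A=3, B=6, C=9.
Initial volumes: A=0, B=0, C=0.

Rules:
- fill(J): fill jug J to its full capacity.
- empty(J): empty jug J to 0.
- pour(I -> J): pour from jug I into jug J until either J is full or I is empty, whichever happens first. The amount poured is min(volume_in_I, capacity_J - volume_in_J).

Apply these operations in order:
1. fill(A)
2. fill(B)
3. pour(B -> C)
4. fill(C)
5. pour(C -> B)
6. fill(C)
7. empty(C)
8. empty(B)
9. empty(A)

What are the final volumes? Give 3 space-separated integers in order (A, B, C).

Step 1: fill(A) -> (A=3 B=0 C=0)
Step 2: fill(B) -> (A=3 B=6 C=0)
Step 3: pour(B -> C) -> (A=3 B=0 C=6)
Step 4: fill(C) -> (A=3 B=0 C=9)
Step 5: pour(C -> B) -> (A=3 B=6 C=3)
Step 6: fill(C) -> (A=3 B=6 C=9)
Step 7: empty(C) -> (A=3 B=6 C=0)
Step 8: empty(B) -> (A=3 B=0 C=0)
Step 9: empty(A) -> (A=0 B=0 C=0)

Answer: 0 0 0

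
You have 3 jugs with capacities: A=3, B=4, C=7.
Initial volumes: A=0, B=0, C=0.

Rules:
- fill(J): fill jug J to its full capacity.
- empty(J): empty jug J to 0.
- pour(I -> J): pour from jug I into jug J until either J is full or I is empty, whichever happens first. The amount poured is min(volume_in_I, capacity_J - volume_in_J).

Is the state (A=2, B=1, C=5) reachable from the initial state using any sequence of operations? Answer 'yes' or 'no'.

BFS explored all 124 reachable states.
Reachable set includes: (0,0,0), (0,0,1), (0,0,2), (0,0,3), (0,0,4), (0,0,5), (0,0,6), (0,0,7), (0,1,0), (0,1,1), (0,1,2), (0,1,3) ...
Target (A=2, B=1, C=5) not in reachable set → no.

Answer: no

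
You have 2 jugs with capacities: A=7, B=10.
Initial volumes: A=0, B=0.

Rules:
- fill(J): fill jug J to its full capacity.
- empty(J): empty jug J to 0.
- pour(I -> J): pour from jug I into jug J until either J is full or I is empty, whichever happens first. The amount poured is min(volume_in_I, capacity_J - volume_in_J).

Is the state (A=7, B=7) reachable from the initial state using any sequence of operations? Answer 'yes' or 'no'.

BFS from (A=0, B=0):
  1. fill(A) -> (A=7 B=0)
  2. pour(A -> B) -> (A=0 B=7)
  3. fill(A) -> (A=7 B=7)
Target reached → yes.

Answer: yes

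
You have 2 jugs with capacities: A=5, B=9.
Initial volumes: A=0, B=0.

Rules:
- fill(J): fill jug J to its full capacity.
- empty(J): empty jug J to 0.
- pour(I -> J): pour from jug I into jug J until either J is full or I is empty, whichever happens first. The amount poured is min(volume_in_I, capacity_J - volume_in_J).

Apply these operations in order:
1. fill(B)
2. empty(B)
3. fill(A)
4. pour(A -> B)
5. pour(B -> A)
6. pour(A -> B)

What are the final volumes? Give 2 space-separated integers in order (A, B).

Answer: 0 5

Derivation:
Step 1: fill(B) -> (A=0 B=9)
Step 2: empty(B) -> (A=0 B=0)
Step 3: fill(A) -> (A=5 B=0)
Step 4: pour(A -> B) -> (A=0 B=5)
Step 5: pour(B -> A) -> (A=5 B=0)
Step 6: pour(A -> B) -> (A=0 B=5)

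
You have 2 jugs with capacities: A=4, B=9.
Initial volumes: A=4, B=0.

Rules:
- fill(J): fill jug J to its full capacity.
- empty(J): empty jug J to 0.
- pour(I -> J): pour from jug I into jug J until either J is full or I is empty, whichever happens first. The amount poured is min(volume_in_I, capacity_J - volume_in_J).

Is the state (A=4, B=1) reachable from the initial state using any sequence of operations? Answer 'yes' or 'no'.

Answer: yes

Derivation:
BFS from (A=4, B=0):
  1. empty(A) -> (A=0 B=0)
  2. fill(B) -> (A=0 B=9)
  3. pour(B -> A) -> (A=4 B=5)
  4. empty(A) -> (A=0 B=5)
  5. pour(B -> A) -> (A=4 B=1)
Target reached → yes.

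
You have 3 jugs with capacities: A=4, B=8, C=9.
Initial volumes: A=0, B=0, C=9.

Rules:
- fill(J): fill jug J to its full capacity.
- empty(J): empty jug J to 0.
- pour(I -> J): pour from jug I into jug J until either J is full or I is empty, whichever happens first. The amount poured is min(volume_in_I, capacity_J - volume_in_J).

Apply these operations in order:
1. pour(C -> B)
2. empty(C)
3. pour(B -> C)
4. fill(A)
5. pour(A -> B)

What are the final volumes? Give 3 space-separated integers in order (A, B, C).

Answer: 0 4 8

Derivation:
Step 1: pour(C -> B) -> (A=0 B=8 C=1)
Step 2: empty(C) -> (A=0 B=8 C=0)
Step 3: pour(B -> C) -> (A=0 B=0 C=8)
Step 4: fill(A) -> (A=4 B=0 C=8)
Step 5: pour(A -> B) -> (A=0 B=4 C=8)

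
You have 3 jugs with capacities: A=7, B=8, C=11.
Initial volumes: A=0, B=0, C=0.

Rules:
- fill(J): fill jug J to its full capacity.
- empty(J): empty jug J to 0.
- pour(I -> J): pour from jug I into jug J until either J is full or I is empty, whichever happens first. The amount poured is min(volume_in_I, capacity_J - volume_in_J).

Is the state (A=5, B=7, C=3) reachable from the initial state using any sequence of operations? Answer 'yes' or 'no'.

Answer: no

Derivation:
BFS explored all 444 reachable states.
Reachable set includes: (0,0,0), (0,0,1), (0,0,2), (0,0,3), (0,0,4), (0,0,5), (0,0,6), (0,0,7), (0,0,8), (0,0,9), (0,0,10), (0,0,11) ...
Target (A=5, B=7, C=3) not in reachable set → no.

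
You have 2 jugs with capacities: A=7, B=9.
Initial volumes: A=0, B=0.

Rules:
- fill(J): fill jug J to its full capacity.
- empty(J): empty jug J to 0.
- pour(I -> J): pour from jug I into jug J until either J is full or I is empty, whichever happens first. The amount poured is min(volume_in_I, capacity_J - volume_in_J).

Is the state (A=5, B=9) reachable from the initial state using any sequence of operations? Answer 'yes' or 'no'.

BFS from (A=0, B=0):
  1. fill(A) -> (A=7 B=0)
  2. pour(A -> B) -> (A=0 B=7)
  3. fill(A) -> (A=7 B=7)
  4. pour(A -> B) -> (A=5 B=9)
Target reached → yes.

Answer: yes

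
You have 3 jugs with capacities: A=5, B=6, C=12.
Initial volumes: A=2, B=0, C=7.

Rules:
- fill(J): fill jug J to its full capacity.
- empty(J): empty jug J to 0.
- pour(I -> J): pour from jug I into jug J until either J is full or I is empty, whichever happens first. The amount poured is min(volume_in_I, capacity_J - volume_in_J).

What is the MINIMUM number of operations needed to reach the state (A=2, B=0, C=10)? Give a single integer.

Answer: 7

Derivation:
BFS from (A=2, B=0, C=7). One shortest path:
  1. empty(A) -> (A=0 B=0 C=7)
  2. pour(C -> A) -> (A=5 B=0 C=2)
  3. pour(C -> B) -> (A=5 B=2 C=0)
  4. pour(A -> C) -> (A=0 B=2 C=5)
  5. fill(A) -> (A=5 B=2 C=5)
  6. pour(A -> C) -> (A=0 B=2 C=10)
  7. pour(B -> A) -> (A=2 B=0 C=10)
Reached target in 7 moves.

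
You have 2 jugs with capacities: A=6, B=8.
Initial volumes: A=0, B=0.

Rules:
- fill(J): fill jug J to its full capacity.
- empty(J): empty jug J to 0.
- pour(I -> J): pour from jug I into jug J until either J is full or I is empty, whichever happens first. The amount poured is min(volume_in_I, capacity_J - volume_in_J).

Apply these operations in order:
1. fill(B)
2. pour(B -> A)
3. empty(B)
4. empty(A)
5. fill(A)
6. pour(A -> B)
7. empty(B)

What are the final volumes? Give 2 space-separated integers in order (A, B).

Answer: 0 0

Derivation:
Step 1: fill(B) -> (A=0 B=8)
Step 2: pour(B -> A) -> (A=6 B=2)
Step 3: empty(B) -> (A=6 B=0)
Step 4: empty(A) -> (A=0 B=0)
Step 5: fill(A) -> (A=6 B=0)
Step 6: pour(A -> B) -> (A=0 B=6)
Step 7: empty(B) -> (A=0 B=0)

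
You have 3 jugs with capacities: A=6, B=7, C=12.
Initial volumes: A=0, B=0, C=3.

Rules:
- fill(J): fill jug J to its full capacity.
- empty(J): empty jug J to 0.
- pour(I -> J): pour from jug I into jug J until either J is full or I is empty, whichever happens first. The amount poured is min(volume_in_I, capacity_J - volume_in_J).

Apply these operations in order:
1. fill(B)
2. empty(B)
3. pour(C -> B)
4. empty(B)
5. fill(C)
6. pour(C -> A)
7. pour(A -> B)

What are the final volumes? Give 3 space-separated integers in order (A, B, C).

Answer: 0 6 6

Derivation:
Step 1: fill(B) -> (A=0 B=7 C=3)
Step 2: empty(B) -> (A=0 B=0 C=3)
Step 3: pour(C -> B) -> (A=0 B=3 C=0)
Step 4: empty(B) -> (A=0 B=0 C=0)
Step 5: fill(C) -> (A=0 B=0 C=12)
Step 6: pour(C -> A) -> (A=6 B=0 C=6)
Step 7: pour(A -> B) -> (A=0 B=6 C=6)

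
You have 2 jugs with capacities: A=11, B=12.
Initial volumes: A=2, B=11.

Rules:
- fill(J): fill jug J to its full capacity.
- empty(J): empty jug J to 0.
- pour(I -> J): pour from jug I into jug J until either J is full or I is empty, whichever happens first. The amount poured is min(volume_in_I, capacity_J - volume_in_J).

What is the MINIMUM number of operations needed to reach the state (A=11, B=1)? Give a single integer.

Answer: 3

Derivation:
BFS from (A=2, B=11). One shortest path:
  1. empty(A) -> (A=0 B=11)
  2. fill(B) -> (A=0 B=12)
  3. pour(B -> A) -> (A=11 B=1)
Reached target in 3 moves.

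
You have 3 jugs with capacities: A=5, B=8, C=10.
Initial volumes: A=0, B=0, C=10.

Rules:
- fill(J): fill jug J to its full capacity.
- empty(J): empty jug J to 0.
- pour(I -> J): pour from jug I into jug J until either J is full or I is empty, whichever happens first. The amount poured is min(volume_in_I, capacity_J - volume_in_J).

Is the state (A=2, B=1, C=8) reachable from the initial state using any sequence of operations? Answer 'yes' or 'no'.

BFS explored all 342 reachable states.
Reachable set includes: (0,0,0), (0,0,1), (0,0,2), (0,0,3), (0,0,4), (0,0,5), (0,0,6), (0,0,7), (0,0,8), (0,0,9), (0,0,10), (0,1,0) ...
Target (A=2, B=1, C=8) not in reachable set → no.

Answer: no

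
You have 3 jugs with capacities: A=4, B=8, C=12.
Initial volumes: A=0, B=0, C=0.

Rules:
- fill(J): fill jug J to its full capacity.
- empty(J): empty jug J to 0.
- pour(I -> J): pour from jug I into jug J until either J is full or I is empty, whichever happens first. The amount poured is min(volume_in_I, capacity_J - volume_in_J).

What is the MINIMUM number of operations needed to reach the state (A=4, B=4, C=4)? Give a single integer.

Answer: 3

Derivation:
BFS from (A=0, B=0, C=0). One shortest path:
  1. fill(C) -> (A=0 B=0 C=12)
  2. pour(C -> B) -> (A=0 B=8 C=4)
  3. pour(B -> A) -> (A=4 B=4 C=4)
Reached target in 3 moves.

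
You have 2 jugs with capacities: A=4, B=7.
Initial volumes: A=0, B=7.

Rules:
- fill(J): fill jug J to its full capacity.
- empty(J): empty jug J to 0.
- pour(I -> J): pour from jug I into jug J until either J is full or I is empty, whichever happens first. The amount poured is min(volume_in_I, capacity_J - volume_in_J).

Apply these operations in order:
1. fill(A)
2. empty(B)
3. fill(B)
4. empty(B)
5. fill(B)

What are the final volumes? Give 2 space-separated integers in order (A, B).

Step 1: fill(A) -> (A=4 B=7)
Step 2: empty(B) -> (A=4 B=0)
Step 3: fill(B) -> (A=4 B=7)
Step 4: empty(B) -> (A=4 B=0)
Step 5: fill(B) -> (A=4 B=7)

Answer: 4 7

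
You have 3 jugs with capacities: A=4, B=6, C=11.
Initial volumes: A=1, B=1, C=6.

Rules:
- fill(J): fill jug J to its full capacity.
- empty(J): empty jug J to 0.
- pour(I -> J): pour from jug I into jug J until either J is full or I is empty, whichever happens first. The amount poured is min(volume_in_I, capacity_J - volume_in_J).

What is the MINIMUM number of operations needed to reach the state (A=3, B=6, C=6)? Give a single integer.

BFS from (A=1, B=1, C=6). One shortest path:
  1. fill(A) -> (A=4 B=1 C=6)
  2. pour(A -> B) -> (A=0 B=5 C=6)
  3. fill(A) -> (A=4 B=5 C=6)
  4. pour(A -> B) -> (A=3 B=6 C=6)
Reached target in 4 moves.

Answer: 4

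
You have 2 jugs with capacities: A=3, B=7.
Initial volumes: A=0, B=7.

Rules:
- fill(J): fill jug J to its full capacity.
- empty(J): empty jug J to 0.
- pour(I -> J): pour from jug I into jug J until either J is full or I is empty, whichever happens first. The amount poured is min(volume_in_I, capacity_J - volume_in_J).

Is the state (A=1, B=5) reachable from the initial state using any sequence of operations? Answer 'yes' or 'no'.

Answer: no

Derivation:
BFS explored all 20 reachable states.
Reachable set includes: (0,0), (0,1), (0,2), (0,3), (0,4), (0,5), (0,6), (0,7), (1,0), (1,7), (2,0), (2,7) ...
Target (A=1, B=5) not in reachable set → no.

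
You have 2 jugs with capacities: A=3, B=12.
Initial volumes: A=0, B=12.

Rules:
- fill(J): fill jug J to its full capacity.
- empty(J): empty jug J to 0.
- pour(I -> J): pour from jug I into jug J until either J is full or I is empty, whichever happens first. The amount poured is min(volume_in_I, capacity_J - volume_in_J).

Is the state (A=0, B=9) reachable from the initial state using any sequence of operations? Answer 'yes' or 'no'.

BFS from (A=0, B=12):
  1. pour(B -> A) -> (A=3 B=9)
  2. empty(A) -> (A=0 B=9)
Target reached → yes.

Answer: yes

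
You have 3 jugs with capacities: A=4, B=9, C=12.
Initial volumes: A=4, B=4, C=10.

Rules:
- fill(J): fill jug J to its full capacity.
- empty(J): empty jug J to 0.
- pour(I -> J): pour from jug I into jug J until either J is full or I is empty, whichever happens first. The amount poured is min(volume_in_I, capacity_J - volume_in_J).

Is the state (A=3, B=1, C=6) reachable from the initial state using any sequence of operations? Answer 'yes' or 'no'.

Answer: no

Derivation:
BFS explored all 386 reachable states.
Reachable set includes: (0,0,0), (0,0,1), (0,0,2), (0,0,3), (0,0,4), (0,0,5), (0,0,6), (0,0,7), (0,0,8), (0,0,9), (0,0,10), (0,0,11) ...
Target (A=3, B=1, C=6) not in reachable set → no.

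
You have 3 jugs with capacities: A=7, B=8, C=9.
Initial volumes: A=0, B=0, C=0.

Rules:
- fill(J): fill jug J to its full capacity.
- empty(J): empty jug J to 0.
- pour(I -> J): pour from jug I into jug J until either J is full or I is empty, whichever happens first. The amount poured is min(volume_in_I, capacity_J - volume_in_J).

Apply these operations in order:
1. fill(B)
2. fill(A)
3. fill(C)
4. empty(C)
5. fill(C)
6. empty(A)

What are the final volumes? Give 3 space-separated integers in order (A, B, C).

Step 1: fill(B) -> (A=0 B=8 C=0)
Step 2: fill(A) -> (A=7 B=8 C=0)
Step 3: fill(C) -> (A=7 B=8 C=9)
Step 4: empty(C) -> (A=7 B=8 C=0)
Step 5: fill(C) -> (A=7 B=8 C=9)
Step 6: empty(A) -> (A=0 B=8 C=9)

Answer: 0 8 9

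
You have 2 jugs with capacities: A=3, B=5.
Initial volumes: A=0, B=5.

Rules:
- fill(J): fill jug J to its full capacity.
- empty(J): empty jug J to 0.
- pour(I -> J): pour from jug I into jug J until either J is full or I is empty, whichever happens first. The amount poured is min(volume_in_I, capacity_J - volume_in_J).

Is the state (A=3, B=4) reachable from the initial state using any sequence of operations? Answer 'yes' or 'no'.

Answer: yes

Derivation:
BFS from (A=0, B=5):
  1. pour(B -> A) -> (A=3 B=2)
  2. empty(A) -> (A=0 B=2)
  3. pour(B -> A) -> (A=2 B=0)
  4. fill(B) -> (A=2 B=5)
  5. pour(B -> A) -> (A=3 B=4)
Target reached → yes.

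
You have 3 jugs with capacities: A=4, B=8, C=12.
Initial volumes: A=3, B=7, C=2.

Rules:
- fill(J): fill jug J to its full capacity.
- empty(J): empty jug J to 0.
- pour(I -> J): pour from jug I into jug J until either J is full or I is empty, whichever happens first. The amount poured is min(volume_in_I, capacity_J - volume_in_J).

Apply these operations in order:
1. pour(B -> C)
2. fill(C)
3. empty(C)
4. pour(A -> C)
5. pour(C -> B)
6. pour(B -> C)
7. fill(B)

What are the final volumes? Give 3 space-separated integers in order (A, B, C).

Step 1: pour(B -> C) -> (A=3 B=0 C=9)
Step 2: fill(C) -> (A=3 B=0 C=12)
Step 3: empty(C) -> (A=3 B=0 C=0)
Step 4: pour(A -> C) -> (A=0 B=0 C=3)
Step 5: pour(C -> B) -> (A=0 B=3 C=0)
Step 6: pour(B -> C) -> (A=0 B=0 C=3)
Step 7: fill(B) -> (A=0 B=8 C=3)

Answer: 0 8 3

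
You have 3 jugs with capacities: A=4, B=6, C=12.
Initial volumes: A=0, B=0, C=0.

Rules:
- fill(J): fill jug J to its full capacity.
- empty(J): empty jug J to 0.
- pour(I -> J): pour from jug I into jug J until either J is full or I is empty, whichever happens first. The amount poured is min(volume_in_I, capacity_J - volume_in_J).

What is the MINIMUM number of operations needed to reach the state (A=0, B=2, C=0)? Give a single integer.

BFS from (A=0, B=0, C=0). One shortest path:
  1. fill(B) -> (A=0 B=6 C=0)
  2. pour(B -> A) -> (A=4 B=2 C=0)
  3. empty(A) -> (A=0 B=2 C=0)
Reached target in 3 moves.

Answer: 3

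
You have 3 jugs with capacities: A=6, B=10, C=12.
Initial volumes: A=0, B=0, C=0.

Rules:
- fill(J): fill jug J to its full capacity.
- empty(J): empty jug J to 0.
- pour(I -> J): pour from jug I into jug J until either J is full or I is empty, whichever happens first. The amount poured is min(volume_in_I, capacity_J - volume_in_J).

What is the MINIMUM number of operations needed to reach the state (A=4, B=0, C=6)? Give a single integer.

Answer: 4

Derivation:
BFS from (A=0, B=0, C=0). One shortest path:
  1. fill(B) -> (A=0 B=10 C=0)
  2. pour(B -> A) -> (A=6 B=4 C=0)
  3. pour(A -> C) -> (A=0 B=4 C=6)
  4. pour(B -> A) -> (A=4 B=0 C=6)
Reached target in 4 moves.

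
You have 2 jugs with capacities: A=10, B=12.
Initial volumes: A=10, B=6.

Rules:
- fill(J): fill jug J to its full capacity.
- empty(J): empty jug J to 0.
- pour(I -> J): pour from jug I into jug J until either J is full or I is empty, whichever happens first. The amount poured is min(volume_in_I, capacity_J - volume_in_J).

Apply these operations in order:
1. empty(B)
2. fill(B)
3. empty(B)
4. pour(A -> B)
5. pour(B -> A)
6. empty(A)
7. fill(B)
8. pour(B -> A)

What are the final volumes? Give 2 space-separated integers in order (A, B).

Answer: 10 2

Derivation:
Step 1: empty(B) -> (A=10 B=0)
Step 2: fill(B) -> (A=10 B=12)
Step 3: empty(B) -> (A=10 B=0)
Step 4: pour(A -> B) -> (A=0 B=10)
Step 5: pour(B -> A) -> (A=10 B=0)
Step 6: empty(A) -> (A=0 B=0)
Step 7: fill(B) -> (A=0 B=12)
Step 8: pour(B -> A) -> (A=10 B=2)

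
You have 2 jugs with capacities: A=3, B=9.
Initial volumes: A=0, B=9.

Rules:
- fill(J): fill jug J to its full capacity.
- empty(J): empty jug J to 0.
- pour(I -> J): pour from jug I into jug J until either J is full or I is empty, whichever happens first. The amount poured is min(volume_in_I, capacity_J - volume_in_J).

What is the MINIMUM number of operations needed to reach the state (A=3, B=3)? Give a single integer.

BFS from (A=0, B=9). One shortest path:
  1. pour(B -> A) -> (A=3 B=6)
  2. empty(A) -> (A=0 B=6)
  3. pour(B -> A) -> (A=3 B=3)
Reached target in 3 moves.

Answer: 3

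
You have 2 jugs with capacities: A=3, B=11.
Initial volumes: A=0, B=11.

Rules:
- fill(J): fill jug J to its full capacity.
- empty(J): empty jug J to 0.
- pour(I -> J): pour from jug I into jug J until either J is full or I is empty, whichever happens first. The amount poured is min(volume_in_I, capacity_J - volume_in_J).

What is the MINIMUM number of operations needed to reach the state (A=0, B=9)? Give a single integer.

Answer: 7

Derivation:
BFS from (A=0, B=11). One shortest path:
  1. fill(A) -> (A=3 B=11)
  2. empty(B) -> (A=3 B=0)
  3. pour(A -> B) -> (A=0 B=3)
  4. fill(A) -> (A=3 B=3)
  5. pour(A -> B) -> (A=0 B=6)
  6. fill(A) -> (A=3 B=6)
  7. pour(A -> B) -> (A=0 B=9)
Reached target in 7 moves.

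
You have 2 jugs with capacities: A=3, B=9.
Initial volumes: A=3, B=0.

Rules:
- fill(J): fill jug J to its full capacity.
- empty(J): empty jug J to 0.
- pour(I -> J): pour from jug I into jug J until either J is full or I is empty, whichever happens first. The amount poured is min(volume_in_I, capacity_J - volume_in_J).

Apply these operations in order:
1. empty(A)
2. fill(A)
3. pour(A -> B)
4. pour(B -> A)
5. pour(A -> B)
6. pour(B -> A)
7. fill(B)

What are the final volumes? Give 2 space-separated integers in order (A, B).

Step 1: empty(A) -> (A=0 B=0)
Step 2: fill(A) -> (A=3 B=0)
Step 3: pour(A -> B) -> (A=0 B=3)
Step 4: pour(B -> A) -> (A=3 B=0)
Step 5: pour(A -> B) -> (A=0 B=3)
Step 6: pour(B -> A) -> (A=3 B=0)
Step 7: fill(B) -> (A=3 B=9)

Answer: 3 9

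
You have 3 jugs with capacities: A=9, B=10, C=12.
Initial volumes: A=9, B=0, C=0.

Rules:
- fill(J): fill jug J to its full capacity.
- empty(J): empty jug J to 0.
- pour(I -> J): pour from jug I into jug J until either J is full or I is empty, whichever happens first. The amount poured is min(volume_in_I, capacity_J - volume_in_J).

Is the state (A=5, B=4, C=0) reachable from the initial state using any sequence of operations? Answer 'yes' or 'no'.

Answer: yes

Derivation:
BFS from (A=9, B=0, C=0):
  1. fill(C) -> (A=9 B=0 C=12)
  2. pour(A -> B) -> (A=0 B=9 C=12)
  3. pour(C -> A) -> (A=9 B=9 C=3)
  4. pour(A -> B) -> (A=8 B=10 C=3)
  5. empty(B) -> (A=8 B=0 C=3)
  6. pour(A -> B) -> (A=0 B=8 C=3)
  7. pour(C -> A) -> (A=3 B=8 C=0)
  8. pour(B -> C) -> (A=3 B=0 C=8)
  9. fill(B) -> (A=3 B=10 C=8)
  10. pour(B -> A) -> (A=9 B=4 C=8)
  11. pour(A -> C) -> (A=5 B=4 C=12)
  12. empty(C) -> (A=5 B=4 C=0)
Target reached → yes.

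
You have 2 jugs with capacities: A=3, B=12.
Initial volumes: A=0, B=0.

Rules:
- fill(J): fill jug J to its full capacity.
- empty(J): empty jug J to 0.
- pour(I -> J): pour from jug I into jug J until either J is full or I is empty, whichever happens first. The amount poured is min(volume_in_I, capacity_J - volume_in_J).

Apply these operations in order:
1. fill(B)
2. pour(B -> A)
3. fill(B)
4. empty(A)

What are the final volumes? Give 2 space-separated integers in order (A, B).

Step 1: fill(B) -> (A=0 B=12)
Step 2: pour(B -> A) -> (A=3 B=9)
Step 3: fill(B) -> (A=3 B=12)
Step 4: empty(A) -> (A=0 B=12)

Answer: 0 12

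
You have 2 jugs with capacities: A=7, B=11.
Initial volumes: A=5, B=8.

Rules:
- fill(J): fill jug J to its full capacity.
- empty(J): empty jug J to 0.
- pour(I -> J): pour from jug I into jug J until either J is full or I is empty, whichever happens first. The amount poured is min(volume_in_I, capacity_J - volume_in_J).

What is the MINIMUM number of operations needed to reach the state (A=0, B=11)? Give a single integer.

Answer: 2

Derivation:
BFS from (A=5, B=8). One shortest path:
  1. empty(A) -> (A=0 B=8)
  2. fill(B) -> (A=0 B=11)
Reached target in 2 moves.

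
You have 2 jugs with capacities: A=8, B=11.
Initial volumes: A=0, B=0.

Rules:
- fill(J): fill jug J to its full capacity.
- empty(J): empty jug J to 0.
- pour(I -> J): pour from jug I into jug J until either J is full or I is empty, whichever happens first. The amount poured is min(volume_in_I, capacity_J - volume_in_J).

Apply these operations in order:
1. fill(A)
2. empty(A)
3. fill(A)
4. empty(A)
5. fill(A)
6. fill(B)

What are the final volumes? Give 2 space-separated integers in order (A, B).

Answer: 8 11

Derivation:
Step 1: fill(A) -> (A=8 B=0)
Step 2: empty(A) -> (A=0 B=0)
Step 3: fill(A) -> (A=8 B=0)
Step 4: empty(A) -> (A=0 B=0)
Step 5: fill(A) -> (A=8 B=0)
Step 6: fill(B) -> (A=8 B=11)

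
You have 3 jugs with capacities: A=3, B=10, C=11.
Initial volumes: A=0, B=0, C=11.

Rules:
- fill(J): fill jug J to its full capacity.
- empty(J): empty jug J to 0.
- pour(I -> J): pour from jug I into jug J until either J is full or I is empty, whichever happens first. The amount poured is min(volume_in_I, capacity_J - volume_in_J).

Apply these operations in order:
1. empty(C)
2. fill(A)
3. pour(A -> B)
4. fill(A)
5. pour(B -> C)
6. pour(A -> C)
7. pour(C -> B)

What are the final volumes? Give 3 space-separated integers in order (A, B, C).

Answer: 0 6 0

Derivation:
Step 1: empty(C) -> (A=0 B=0 C=0)
Step 2: fill(A) -> (A=3 B=0 C=0)
Step 3: pour(A -> B) -> (A=0 B=3 C=0)
Step 4: fill(A) -> (A=3 B=3 C=0)
Step 5: pour(B -> C) -> (A=3 B=0 C=3)
Step 6: pour(A -> C) -> (A=0 B=0 C=6)
Step 7: pour(C -> B) -> (A=0 B=6 C=0)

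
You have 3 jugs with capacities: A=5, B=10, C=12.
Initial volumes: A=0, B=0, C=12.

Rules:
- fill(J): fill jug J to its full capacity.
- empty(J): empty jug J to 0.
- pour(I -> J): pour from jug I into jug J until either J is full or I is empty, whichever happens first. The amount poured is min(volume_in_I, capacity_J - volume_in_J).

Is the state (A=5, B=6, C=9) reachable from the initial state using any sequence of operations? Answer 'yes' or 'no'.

BFS from (A=0, B=0, C=12):
  1. pour(C -> B) -> (A=0 B=10 C=2)
  2. pour(C -> A) -> (A=2 B=10 C=0)
  3. pour(B -> C) -> (A=2 B=0 C=10)
  4. fill(B) -> (A=2 B=10 C=10)
  5. pour(B -> C) -> (A=2 B=8 C=12)
  6. empty(C) -> (A=2 B=8 C=0)
  7. pour(B -> C) -> (A=2 B=0 C=8)
  8. fill(B) -> (A=2 B=10 C=8)
  9. pour(B -> C) -> (A=2 B=6 C=12)
  10. pour(C -> A) -> (A=5 B=6 C=9)
Target reached → yes.

Answer: yes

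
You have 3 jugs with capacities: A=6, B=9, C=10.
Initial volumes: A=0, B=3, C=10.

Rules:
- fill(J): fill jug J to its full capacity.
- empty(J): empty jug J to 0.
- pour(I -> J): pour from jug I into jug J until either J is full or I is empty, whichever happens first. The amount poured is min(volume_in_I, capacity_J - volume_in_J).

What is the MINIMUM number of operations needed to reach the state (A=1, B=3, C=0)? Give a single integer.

Answer: 5

Derivation:
BFS from (A=0, B=3, C=10). One shortest path:
  1. empty(B) -> (A=0 B=0 C=10)
  2. pour(C -> B) -> (A=0 B=9 C=1)
  3. pour(B -> A) -> (A=6 B=3 C=1)
  4. empty(A) -> (A=0 B=3 C=1)
  5. pour(C -> A) -> (A=1 B=3 C=0)
Reached target in 5 moves.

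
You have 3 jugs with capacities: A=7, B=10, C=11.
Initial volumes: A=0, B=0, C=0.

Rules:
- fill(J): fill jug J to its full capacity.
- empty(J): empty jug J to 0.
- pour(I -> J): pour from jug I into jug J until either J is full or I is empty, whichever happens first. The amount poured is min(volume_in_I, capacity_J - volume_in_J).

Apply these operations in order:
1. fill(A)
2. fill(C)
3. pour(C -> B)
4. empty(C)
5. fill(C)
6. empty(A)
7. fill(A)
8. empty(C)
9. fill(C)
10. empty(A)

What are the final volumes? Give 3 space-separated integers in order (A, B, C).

Step 1: fill(A) -> (A=7 B=0 C=0)
Step 2: fill(C) -> (A=7 B=0 C=11)
Step 3: pour(C -> B) -> (A=7 B=10 C=1)
Step 4: empty(C) -> (A=7 B=10 C=0)
Step 5: fill(C) -> (A=7 B=10 C=11)
Step 6: empty(A) -> (A=0 B=10 C=11)
Step 7: fill(A) -> (A=7 B=10 C=11)
Step 8: empty(C) -> (A=7 B=10 C=0)
Step 9: fill(C) -> (A=7 B=10 C=11)
Step 10: empty(A) -> (A=0 B=10 C=11)

Answer: 0 10 11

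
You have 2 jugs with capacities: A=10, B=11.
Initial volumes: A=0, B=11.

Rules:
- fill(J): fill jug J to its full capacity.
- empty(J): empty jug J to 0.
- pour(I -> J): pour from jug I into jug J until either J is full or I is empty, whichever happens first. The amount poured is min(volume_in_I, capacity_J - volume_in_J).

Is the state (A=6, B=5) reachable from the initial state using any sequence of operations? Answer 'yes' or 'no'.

Answer: no

Derivation:
BFS explored all 42 reachable states.
Reachable set includes: (0,0), (0,1), (0,2), (0,3), (0,4), (0,5), (0,6), (0,7), (0,8), (0,9), (0,10), (0,11) ...
Target (A=6, B=5) not in reachable set → no.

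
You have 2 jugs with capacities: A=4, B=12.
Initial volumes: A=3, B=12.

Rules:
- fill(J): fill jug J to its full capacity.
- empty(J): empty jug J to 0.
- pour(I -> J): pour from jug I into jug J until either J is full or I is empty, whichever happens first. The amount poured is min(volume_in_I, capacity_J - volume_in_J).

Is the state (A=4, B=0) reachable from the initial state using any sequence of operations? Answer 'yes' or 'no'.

Answer: yes

Derivation:
BFS from (A=3, B=12):
  1. fill(A) -> (A=4 B=12)
  2. empty(B) -> (A=4 B=0)
Target reached → yes.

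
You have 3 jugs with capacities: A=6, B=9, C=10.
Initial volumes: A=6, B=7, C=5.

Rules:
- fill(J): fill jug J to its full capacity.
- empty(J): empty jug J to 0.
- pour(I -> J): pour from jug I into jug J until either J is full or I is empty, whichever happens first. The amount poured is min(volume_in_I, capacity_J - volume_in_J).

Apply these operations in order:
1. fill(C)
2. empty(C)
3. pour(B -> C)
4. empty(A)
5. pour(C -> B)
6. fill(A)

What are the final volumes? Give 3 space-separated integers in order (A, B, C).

Step 1: fill(C) -> (A=6 B=7 C=10)
Step 2: empty(C) -> (A=6 B=7 C=0)
Step 3: pour(B -> C) -> (A=6 B=0 C=7)
Step 4: empty(A) -> (A=0 B=0 C=7)
Step 5: pour(C -> B) -> (A=0 B=7 C=0)
Step 6: fill(A) -> (A=6 B=7 C=0)

Answer: 6 7 0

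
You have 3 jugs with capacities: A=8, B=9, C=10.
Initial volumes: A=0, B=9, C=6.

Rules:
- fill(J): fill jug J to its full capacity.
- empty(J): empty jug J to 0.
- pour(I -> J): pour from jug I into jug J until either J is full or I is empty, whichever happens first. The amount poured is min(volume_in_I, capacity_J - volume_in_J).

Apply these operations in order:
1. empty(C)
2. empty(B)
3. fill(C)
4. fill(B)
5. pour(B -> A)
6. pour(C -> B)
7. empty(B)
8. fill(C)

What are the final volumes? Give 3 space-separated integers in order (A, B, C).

Answer: 8 0 10

Derivation:
Step 1: empty(C) -> (A=0 B=9 C=0)
Step 2: empty(B) -> (A=0 B=0 C=0)
Step 3: fill(C) -> (A=0 B=0 C=10)
Step 4: fill(B) -> (A=0 B=9 C=10)
Step 5: pour(B -> A) -> (A=8 B=1 C=10)
Step 6: pour(C -> B) -> (A=8 B=9 C=2)
Step 7: empty(B) -> (A=8 B=0 C=2)
Step 8: fill(C) -> (A=8 B=0 C=10)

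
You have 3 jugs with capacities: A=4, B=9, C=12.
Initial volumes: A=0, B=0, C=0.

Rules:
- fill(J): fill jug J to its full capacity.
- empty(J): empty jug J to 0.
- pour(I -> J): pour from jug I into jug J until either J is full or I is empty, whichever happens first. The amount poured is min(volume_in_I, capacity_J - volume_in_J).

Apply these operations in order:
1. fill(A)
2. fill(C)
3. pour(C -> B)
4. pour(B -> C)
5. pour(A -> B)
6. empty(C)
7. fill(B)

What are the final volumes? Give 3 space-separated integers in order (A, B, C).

Answer: 0 9 0

Derivation:
Step 1: fill(A) -> (A=4 B=0 C=0)
Step 2: fill(C) -> (A=4 B=0 C=12)
Step 3: pour(C -> B) -> (A=4 B=9 C=3)
Step 4: pour(B -> C) -> (A=4 B=0 C=12)
Step 5: pour(A -> B) -> (A=0 B=4 C=12)
Step 6: empty(C) -> (A=0 B=4 C=0)
Step 7: fill(B) -> (A=0 B=9 C=0)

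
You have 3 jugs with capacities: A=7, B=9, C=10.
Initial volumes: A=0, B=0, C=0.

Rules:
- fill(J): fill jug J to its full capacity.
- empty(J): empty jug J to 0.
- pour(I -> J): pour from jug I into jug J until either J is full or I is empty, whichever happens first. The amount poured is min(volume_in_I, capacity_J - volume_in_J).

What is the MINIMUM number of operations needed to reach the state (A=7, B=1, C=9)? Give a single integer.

Answer: 6

Derivation:
BFS from (A=0, B=0, C=0). One shortest path:
  1. fill(C) -> (A=0 B=0 C=10)
  2. pour(C -> B) -> (A=0 B=9 C=1)
  3. pour(C -> A) -> (A=1 B=9 C=0)
  4. pour(B -> C) -> (A=1 B=0 C=9)
  5. pour(A -> B) -> (A=0 B=1 C=9)
  6. fill(A) -> (A=7 B=1 C=9)
Reached target in 6 moves.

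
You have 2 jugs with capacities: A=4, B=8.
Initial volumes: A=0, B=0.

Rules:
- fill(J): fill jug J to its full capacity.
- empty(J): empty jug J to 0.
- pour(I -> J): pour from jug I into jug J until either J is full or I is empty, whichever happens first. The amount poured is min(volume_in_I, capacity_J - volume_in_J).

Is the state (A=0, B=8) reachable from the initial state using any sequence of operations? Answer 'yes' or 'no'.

Answer: yes

Derivation:
BFS from (A=0, B=0):
  1. fill(B) -> (A=0 B=8)
Target reached → yes.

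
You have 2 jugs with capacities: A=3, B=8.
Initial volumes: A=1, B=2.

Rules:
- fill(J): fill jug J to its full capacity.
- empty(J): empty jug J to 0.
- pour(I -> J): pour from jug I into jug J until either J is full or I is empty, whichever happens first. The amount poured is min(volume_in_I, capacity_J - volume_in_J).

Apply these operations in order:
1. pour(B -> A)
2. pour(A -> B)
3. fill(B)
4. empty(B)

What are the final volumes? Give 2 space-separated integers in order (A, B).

Answer: 0 0

Derivation:
Step 1: pour(B -> A) -> (A=3 B=0)
Step 2: pour(A -> B) -> (A=0 B=3)
Step 3: fill(B) -> (A=0 B=8)
Step 4: empty(B) -> (A=0 B=0)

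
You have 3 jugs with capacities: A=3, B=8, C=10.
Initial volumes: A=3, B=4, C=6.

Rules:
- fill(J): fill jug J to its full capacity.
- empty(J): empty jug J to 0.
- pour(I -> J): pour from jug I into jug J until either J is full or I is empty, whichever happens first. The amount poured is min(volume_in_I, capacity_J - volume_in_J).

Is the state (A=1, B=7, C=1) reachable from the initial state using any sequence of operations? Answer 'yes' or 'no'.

BFS explored all 270 reachable states.
Reachable set includes: (0,0,0), (0,0,1), (0,0,2), (0,0,3), (0,0,4), (0,0,5), (0,0,6), (0,0,7), (0,0,8), (0,0,9), (0,0,10), (0,1,0) ...
Target (A=1, B=7, C=1) not in reachable set → no.

Answer: no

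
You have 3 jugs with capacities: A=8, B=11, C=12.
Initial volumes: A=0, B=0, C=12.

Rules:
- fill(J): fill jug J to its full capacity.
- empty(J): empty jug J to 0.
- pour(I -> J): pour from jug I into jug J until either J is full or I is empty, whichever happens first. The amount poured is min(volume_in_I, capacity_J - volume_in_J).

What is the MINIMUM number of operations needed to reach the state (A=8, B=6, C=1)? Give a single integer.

Answer: 6

Derivation:
BFS from (A=0, B=0, C=12). One shortest path:
  1. fill(B) -> (A=0 B=11 C=12)
  2. pour(B -> A) -> (A=8 B=3 C=12)
  3. empty(A) -> (A=0 B=3 C=12)
  4. pour(B -> A) -> (A=3 B=0 C=12)
  5. pour(C -> B) -> (A=3 B=11 C=1)
  6. pour(B -> A) -> (A=8 B=6 C=1)
Reached target in 6 moves.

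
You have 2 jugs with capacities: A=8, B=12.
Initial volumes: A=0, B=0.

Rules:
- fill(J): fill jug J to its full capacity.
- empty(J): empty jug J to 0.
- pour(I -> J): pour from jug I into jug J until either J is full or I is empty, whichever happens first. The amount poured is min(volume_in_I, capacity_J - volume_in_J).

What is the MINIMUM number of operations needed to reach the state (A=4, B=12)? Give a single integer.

Answer: 4

Derivation:
BFS from (A=0, B=0). One shortest path:
  1. fill(A) -> (A=8 B=0)
  2. pour(A -> B) -> (A=0 B=8)
  3. fill(A) -> (A=8 B=8)
  4. pour(A -> B) -> (A=4 B=12)
Reached target in 4 moves.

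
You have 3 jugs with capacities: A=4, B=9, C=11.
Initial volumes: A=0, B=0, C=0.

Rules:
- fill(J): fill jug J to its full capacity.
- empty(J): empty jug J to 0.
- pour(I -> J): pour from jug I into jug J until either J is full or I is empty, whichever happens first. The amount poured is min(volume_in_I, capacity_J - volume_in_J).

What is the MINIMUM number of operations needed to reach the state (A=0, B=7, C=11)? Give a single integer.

BFS from (A=0, B=0, C=0). One shortest path:
  1. fill(B) -> (A=0 B=9 C=0)
  2. pour(B -> C) -> (A=0 B=0 C=9)
  3. fill(B) -> (A=0 B=9 C=9)
  4. pour(B -> C) -> (A=0 B=7 C=11)
Reached target in 4 moves.

Answer: 4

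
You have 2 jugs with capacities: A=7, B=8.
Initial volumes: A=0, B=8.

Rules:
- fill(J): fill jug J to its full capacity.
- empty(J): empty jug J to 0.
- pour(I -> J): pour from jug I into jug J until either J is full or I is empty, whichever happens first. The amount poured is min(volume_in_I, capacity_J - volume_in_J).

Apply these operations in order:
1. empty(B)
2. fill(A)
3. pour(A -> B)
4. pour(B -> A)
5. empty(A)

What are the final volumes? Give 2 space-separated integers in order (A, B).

Step 1: empty(B) -> (A=0 B=0)
Step 2: fill(A) -> (A=7 B=0)
Step 3: pour(A -> B) -> (A=0 B=7)
Step 4: pour(B -> A) -> (A=7 B=0)
Step 5: empty(A) -> (A=0 B=0)

Answer: 0 0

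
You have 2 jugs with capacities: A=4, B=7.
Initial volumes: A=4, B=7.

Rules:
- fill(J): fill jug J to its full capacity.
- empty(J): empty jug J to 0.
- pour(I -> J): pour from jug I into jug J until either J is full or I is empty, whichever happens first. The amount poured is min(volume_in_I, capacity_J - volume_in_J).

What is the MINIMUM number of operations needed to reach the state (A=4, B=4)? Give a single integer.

Answer: 3

Derivation:
BFS from (A=4, B=7). One shortest path:
  1. empty(B) -> (A=4 B=0)
  2. pour(A -> B) -> (A=0 B=4)
  3. fill(A) -> (A=4 B=4)
Reached target in 3 moves.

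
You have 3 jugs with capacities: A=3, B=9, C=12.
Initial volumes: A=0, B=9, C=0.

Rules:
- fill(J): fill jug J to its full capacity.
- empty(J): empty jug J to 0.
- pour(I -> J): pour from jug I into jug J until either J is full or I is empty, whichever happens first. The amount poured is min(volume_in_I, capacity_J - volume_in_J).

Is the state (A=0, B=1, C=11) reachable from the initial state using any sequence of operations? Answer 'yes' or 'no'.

Answer: no

Derivation:
BFS explored all 40 reachable states.
Reachable set includes: (0,0,0), (0,0,3), (0,0,6), (0,0,9), (0,0,12), (0,3,0), (0,3,3), (0,3,6), (0,3,9), (0,3,12), (0,6,0), (0,6,3) ...
Target (A=0, B=1, C=11) not in reachable set → no.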